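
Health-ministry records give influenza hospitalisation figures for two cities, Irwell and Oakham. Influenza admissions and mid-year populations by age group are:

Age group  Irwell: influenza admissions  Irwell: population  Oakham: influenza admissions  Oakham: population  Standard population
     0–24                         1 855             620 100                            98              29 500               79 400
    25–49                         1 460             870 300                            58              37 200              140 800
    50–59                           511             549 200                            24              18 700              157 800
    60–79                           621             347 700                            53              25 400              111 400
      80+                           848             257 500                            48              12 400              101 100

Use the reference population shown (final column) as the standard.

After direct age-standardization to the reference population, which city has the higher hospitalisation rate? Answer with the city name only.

Oakham

Age-specific rates per 100 000 for Irwell: 299.15, 167.76, 93.04, 178.60, 329.32.
For Oakham: 332.20, 155.91, 128.34, 208.66, 387.10.
Standard total = 590 500; weights = 0.1345, 0.2384, 0.2672, 0.1887, 0.1712.
Irwell: 0.1345×299.15 + 0.2384×167.76 + 0.2672×93.04 + 0.1887×178.60 + 0.1712×329.32 = 195.1659 per 100 000.
Oakham: 0.1345×332.20 + 0.2384×155.91 + 0.2672×128.34 + 0.1887×208.66 + 0.1712×387.10 = 221.7822 per 100 000.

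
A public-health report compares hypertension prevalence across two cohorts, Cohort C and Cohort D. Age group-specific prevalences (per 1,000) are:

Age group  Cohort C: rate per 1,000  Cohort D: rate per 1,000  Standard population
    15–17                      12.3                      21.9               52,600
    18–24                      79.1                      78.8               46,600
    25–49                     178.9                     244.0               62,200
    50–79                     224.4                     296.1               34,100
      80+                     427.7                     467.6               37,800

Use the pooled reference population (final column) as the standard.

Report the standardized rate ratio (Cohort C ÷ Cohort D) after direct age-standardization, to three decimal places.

Standard total = 233,300; weights = 0.2255, 0.1997, 0.2666, 0.1462, 0.1620.
Cohort C: 0.2255×12.3 + 0.1997×79.1 + 0.2666×178.9 + 0.1462×224.4 + 0.1620×427.7 = 168.3657 per 1,000.
Cohort D: 0.2255×21.9 + 0.1997×78.8 + 0.2666×244.0 + 0.1462×296.1 + 0.1620×467.6 = 204.7712 per 1,000.
Ratio = 168.3657 ÷ 204.7712 = 0.82221.

0.822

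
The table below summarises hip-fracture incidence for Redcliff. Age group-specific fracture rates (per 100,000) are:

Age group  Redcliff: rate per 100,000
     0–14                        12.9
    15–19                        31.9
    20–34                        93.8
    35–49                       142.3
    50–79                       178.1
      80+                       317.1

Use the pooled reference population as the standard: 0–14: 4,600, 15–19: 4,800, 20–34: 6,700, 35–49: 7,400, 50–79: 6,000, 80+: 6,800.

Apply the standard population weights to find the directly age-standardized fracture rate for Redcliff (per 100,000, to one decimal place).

141.0

Standard total = 36,300; weights = 0.1267, 0.1322, 0.1846, 0.2039, 0.1653, 0.1873.
Standardized rate: 0.1267×12.9 + 0.1322×31.9 + 0.1846×93.8 + 0.2039×142.3 + 0.1653×178.1 + 0.1873×317.1 = 141.0143 per 100,000.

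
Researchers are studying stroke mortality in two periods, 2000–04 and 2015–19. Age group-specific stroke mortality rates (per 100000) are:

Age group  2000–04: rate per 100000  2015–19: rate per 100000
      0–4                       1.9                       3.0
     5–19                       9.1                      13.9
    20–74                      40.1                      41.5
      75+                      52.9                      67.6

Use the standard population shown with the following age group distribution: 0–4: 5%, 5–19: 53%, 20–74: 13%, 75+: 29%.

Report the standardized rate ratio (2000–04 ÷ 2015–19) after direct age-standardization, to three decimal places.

Standard weights: 0.05, 0.53, 0.13, 0.29.
2000–04: 0.0500×1.9 + 0.5300×9.1 + 0.1300×40.1 + 0.2900×52.9 = 25.4720 per 100000.
2015–19: 0.0500×3.0 + 0.5300×13.9 + 0.1300×41.5 + 0.2900×67.6 = 32.5160 per 100000.
Ratio = 25.4720 ÷ 32.5160 = 0.78337.

0.783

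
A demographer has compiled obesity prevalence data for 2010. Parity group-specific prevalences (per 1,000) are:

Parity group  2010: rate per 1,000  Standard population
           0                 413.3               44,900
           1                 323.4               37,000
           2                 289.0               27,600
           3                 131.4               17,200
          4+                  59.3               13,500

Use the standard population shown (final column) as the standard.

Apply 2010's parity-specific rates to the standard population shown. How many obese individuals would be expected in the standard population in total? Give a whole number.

41560

Expected obese individuals = Σ (standard pop × parity-specific rate ÷ 1,000)
= 44,900×413.3/1,000 + 37,000×323.4/1,000 + 27,600×289.0/1,000 + 17,200×131.4/1,000 + 13,500×59.3/1,000
= 18557.17 + 11965.80 + 7976.40 + 2260.08 + 800.55 = 41560.00.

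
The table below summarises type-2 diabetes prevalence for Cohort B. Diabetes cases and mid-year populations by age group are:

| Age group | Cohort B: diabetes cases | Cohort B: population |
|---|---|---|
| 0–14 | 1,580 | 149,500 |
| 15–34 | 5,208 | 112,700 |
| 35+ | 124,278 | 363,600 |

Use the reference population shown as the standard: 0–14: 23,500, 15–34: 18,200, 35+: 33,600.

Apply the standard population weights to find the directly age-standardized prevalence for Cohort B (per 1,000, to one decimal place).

167.0

Age-specific rates per 1,000 for Cohort B: 10.569, 46.211, 341.799.
Standard total = 75,300; weights = 0.3121, 0.2417, 0.4462.
Standardized rate: 0.3121×10.569 + 0.2417×46.211 + 0.4462×341.799 = 166.9833 per 1,000.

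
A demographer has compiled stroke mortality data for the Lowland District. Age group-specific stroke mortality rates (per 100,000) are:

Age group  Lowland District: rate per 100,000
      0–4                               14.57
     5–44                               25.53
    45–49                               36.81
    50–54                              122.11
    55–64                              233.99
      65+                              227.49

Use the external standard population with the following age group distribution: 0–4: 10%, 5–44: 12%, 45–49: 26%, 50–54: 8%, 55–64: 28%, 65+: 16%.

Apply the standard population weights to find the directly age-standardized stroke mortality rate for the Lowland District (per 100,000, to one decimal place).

Standard weights: 0.10, 0.12, 0.26, 0.08, 0.28, 0.16.
Standardized rate: 0.1000×14.57 + 0.1200×25.53 + 0.2600×36.81 + 0.0800×122.11 + 0.2800×233.99 + 0.1600×227.49 = 125.7756 per 100,000.

125.8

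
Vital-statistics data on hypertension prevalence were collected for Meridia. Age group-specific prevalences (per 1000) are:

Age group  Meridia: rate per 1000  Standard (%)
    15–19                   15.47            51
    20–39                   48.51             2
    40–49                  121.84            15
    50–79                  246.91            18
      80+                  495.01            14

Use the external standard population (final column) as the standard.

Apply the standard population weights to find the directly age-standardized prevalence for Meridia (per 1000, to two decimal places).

Standard weights: 0.51, 0.02, 0.15, 0.18, 0.14.
Standardized rate: 0.5100×15.47 + 0.0200×48.51 + 0.1500×121.84 + 0.1800×246.91 + 0.1400×495.01 = 140.8811 per 1000.

140.88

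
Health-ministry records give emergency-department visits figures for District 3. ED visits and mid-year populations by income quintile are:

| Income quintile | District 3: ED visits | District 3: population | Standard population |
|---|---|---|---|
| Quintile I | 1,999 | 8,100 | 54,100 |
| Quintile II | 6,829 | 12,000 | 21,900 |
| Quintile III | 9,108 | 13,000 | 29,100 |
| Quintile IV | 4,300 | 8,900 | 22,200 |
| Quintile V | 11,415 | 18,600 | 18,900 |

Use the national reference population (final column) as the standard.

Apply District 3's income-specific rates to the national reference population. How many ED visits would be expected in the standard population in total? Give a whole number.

68527

Income-specific rates per 1,000 for District 3: 246.790, 569.083, 700.615, 483.146, 613.710.
Expected ED visits = Σ (standard pop × income-specific rate ÷ 1,000)
= 54,100×246.790/1,000 + 21,900×569.083/1,000 + 29,100×700.615/1,000 + 22,200×483.146/1,000 + 18,900×613.710/1,000
= 13351.35 + 12462.92 + 20387.91 + 10725.84 + 11599.11 = 68527.13.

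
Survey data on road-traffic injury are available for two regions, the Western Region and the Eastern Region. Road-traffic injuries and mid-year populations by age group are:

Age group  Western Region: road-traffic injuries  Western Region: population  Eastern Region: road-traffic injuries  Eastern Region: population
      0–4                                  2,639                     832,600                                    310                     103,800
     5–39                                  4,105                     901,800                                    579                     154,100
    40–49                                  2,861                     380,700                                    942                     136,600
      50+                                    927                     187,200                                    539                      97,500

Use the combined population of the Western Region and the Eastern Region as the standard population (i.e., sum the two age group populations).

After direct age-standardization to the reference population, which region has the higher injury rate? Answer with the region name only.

Age-specific rates per 100,000 for the Western Region: 316.96, 455.20, 751.51, 495.19.
For the Eastern Region: 298.65, 375.73, 689.60, 552.82.
Combined standard total = 2,794,300; weights = 0.3351, 0.3779, 0.1851, 0.1019.
The Western Region: 0.3351×316.96 + 0.3779×455.20 + 0.1851×751.51 + 0.1019×495.19 = 467.8039 per 100,000.
The Eastern Region: 0.3351×298.65 + 0.3779×375.73 + 0.1851×689.60 + 0.1019×552.82 = 426.0498 per 100,000.
The crude rates (457.46 vs 481.71) would put the Eastern Region higher, but that reflects its age composition; once standardized to a common age structure, the Western Region has the higher underlying rate.

Western Region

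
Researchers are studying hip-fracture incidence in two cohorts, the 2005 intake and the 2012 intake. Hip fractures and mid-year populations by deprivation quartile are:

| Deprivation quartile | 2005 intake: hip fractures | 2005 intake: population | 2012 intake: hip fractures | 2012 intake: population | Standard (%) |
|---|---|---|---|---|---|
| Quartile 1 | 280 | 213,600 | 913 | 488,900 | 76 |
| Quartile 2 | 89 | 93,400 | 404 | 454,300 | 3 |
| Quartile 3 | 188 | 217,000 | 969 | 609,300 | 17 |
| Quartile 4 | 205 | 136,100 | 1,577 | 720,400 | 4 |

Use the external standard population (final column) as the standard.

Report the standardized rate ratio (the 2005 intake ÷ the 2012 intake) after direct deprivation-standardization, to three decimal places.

0.683

Deprivation-specific rates per 100,000 for the 2005 intake: 131.09, 95.29, 86.64, 150.62.
For the 2012 intake: 186.75, 88.93, 159.03, 218.91.
Standard weights: 0.76, 0.03, 0.17, 0.04.
The 2005 intake: 0.7600×131.09 + 0.0300×95.29 + 0.1700×86.64 + 0.0400×150.62 = 123.2372 per 100,000.
The 2012 intake: 0.7600×186.75 + 0.0300×88.93 + 0.1700×159.03 + 0.0400×218.91 = 180.3868 per 100,000.
Ratio = 123.2372 ÷ 180.3868 = 0.68318.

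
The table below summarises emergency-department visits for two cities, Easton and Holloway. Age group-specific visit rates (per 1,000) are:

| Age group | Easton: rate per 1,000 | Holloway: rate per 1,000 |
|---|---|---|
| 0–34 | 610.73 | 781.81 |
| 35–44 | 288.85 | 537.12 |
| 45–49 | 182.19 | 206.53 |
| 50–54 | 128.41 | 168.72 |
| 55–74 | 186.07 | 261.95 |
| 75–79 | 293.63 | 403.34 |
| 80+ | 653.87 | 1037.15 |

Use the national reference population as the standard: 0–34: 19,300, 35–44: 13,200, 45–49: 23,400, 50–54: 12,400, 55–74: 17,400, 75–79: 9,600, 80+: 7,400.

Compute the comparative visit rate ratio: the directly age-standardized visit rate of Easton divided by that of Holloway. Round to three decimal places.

Standard total = 102,700; weights = 0.1879, 0.1285, 0.2278, 0.1207, 0.1694, 0.0935, 0.0721.
Easton: 0.1879×610.73 + 0.1285×288.85 + 0.2278×182.19 + 0.1207×128.41 + 0.1694×186.07 + 0.0935×293.63 + 0.0721×653.87 = 315.0004 per 1,000.
Holloway: 0.1879×781.81 + 0.1285×537.12 + 0.2278×206.53 + 0.1207×168.72 + 0.1694×261.95 + 0.0935×403.34 + 0.0721×1037.15 = 440.2021 per 1,000.
Ratio = 315.0004 ÷ 440.2021 = 0.71558.

0.716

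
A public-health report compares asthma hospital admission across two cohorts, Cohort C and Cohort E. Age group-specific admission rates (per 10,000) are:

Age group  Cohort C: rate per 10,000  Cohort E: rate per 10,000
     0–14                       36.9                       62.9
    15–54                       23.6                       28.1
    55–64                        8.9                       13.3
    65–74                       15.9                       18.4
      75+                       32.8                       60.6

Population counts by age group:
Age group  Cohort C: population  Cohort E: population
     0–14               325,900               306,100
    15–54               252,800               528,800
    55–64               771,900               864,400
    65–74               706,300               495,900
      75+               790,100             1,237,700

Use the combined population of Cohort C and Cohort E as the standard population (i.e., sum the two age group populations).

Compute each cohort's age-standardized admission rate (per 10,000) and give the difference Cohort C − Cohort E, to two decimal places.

-13.78

Combined standard total = 6,279,900; weights = 0.1006, 0.1245, 0.2606, 0.1914, 0.3229.
Cohort C: 0.1006×36.9 + 0.1245×23.6 + 0.2606×8.9 + 0.1914×15.9 + 0.3229×32.8 = 22.6049 per 10,000.
Cohort E: 0.1006×62.9 + 0.1245×28.1 + 0.2606×13.3 + 0.1914×18.4 + 0.3229×60.6 = 36.3833 per 10,000.
Difference = 22.6049 − 36.3833 = -13.7784.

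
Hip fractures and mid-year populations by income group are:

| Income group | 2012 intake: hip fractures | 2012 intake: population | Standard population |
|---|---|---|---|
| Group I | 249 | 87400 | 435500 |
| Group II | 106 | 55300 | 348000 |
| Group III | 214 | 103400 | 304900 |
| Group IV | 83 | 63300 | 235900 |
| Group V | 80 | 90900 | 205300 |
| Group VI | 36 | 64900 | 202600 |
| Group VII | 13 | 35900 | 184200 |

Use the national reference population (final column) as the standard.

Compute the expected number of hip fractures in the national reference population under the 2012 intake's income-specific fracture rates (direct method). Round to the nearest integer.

Income-specific rates per 100000 for the 2012 intake: 284.90, 191.68, 206.96, 131.12, 88.01, 55.47, 36.21.
Expected hip fractures = Σ (standard pop × income-specific rate ÷ 100000)
= 435500×284.90/100000 + 348000×191.68/100000 + 304900×206.96/100000 + 235900×131.12/100000 + 205300×88.01/100000 + 202600×55.47/100000 + 184200×36.21/100000
= 1240.73 + 667.05 + 631.03 + 309.32 + 180.68 + 112.38 + 66.70 = 3207.89.

3208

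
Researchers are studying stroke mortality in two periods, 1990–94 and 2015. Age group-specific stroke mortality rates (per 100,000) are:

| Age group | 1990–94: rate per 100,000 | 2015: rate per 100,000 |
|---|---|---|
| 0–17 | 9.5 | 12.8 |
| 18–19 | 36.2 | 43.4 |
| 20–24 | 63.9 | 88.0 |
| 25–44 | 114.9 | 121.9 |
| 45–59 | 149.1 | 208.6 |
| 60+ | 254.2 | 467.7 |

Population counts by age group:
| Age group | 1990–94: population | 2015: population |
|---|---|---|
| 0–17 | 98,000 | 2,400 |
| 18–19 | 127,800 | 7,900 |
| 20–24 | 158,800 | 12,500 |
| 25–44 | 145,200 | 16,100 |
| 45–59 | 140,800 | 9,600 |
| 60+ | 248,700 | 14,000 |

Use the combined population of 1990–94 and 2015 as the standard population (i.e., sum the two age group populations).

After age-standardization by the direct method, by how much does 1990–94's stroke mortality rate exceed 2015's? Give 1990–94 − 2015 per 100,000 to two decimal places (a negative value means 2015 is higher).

Combined standard total = 981,800; weights = 0.1023, 0.1382, 0.1745, 0.1643, 0.1532, 0.2676.
1990–94: 0.1023×9.5 + 0.1382×36.2 + 0.1745×63.9 + 0.1643×114.9 + 0.1532×149.1 + 0.2676×254.2 = 126.8574 per 100,000.
2015: 0.1023×12.8 + 0.1382×43.4 + 0.1745×88.0 + 0.1643×121.9 + 0.1532×208.6 + 0.2676×467.7 = 199.7857 per 100,000.
Difference = 126.8574 − 199.7857 = -72.9283.

-72.93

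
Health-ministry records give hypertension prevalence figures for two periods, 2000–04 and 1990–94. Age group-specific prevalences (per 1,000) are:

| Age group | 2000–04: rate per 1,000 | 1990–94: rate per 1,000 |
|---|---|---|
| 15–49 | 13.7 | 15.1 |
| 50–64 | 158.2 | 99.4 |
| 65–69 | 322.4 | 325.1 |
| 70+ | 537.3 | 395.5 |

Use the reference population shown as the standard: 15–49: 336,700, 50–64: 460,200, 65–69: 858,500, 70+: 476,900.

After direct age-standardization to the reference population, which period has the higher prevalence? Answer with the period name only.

Standard total = 2,132,300; weights = 0.1579, 0.2158, 0.4026, 0.2237.
2000–04: 0.1579×13.7 + 0.2158×158.2 + 0.4026×322.4 + 0.2237×537.3 = 286.2802 per 1,000.
1990–94: 0.1579×15.1 + 0.2158×99.4 + 0.4026×325.1 + 0.2237×395.5 = 243.1836 per 1,000.

2000–04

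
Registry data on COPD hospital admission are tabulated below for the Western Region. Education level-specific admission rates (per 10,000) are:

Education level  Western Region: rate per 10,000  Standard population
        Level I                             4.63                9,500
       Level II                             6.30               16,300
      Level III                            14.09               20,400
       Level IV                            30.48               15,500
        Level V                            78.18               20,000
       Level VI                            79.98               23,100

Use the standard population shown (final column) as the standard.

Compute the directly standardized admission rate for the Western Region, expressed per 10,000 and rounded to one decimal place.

Standard total = 104,800; weights = 0.0906, 0.1555, 0.1947, 0.1479, 0.1908, 0.2204.
Standardized rate: 0.0906×4.63 + 0.1555×6.30 + 0.1947×14.09 + 0.1479×30.48 + 0.1908×78.18 + 0.2204×79.98 = 41.1993 per 10,000.

41.2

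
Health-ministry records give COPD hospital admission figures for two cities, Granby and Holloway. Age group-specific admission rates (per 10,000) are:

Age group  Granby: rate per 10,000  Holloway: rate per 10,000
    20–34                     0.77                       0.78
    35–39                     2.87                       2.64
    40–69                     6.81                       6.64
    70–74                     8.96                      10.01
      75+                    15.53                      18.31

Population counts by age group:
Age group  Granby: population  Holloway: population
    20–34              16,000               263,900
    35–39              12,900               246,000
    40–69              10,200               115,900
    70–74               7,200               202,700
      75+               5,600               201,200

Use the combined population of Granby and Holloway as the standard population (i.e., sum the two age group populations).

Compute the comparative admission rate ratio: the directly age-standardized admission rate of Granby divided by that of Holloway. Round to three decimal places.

0.906

Combined standard total = 1,081,600; weights = 0.2588, 0.2394, 0.1166, 0.1941, 0.1912.
Granby: 0.2588×0.77 + 0.2394×2.87 + 0.1166×6.81 + 0.1941×8.96 + 0.1912×15.53 = 6.3883 per 10,000.
Holloway: 0.2588×0.78 + 0.2394×2.64 + 0.1166×6.64 + 0.1941×10.01 + 0.1912×18.31 = 7.0513 per 10,000.
Ratio = 6.3883 ÷ 7.0513 = 0.90597.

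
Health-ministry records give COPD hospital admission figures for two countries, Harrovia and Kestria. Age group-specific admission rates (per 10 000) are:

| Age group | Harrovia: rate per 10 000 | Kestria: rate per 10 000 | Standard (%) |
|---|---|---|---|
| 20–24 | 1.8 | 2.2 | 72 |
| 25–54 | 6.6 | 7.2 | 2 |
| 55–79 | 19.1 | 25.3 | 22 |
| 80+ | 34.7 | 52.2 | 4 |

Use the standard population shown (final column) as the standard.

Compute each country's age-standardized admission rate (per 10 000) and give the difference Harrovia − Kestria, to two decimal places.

-2.36

Standard weights: 0.72, 0.02, 0.22, 0.04.
Harrovia: 0.7200×1.8 + 0.0200×6.6 + 0.2200×19.1 + 0.0400×34.7 = 7.0180 per 10 000.
Kestria: 0.7200×2.2 + 0.0200×7.2 + 0.2200×25.3 + 0.0400×52.2 = 9.3820 per 10 000.
Difference = 7.0180 − 9.3820 = -2.3640.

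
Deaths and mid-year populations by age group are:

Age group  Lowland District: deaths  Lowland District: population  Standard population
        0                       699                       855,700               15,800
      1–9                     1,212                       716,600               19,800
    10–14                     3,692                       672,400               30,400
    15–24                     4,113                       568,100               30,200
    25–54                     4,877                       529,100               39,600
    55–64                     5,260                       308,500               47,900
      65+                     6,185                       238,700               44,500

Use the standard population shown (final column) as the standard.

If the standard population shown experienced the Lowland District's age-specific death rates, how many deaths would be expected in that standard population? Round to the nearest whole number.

Age-specific rates per 1,000 for the Lowland District: 0.817, 1.691, 5.491, 7.240, 9.218, 17.050, 25.911.
Expected deaths = Σ (standard pop × age-specific rate ÷ 1,000)
= 15,800×0.817/1,000 + 19,800×1.691/1,000 + 30,400×5.491/1,000 + 30,200×7.240/1,000 + 39,600×9.218/1,000 + 47,900×17.050/1,000 + 44,500×25.911/1,000
= 12.91 + 33.49 + 166.92 + 218.65 + 365.01 + 816.71 + 1153.05 = 2766.73.

2767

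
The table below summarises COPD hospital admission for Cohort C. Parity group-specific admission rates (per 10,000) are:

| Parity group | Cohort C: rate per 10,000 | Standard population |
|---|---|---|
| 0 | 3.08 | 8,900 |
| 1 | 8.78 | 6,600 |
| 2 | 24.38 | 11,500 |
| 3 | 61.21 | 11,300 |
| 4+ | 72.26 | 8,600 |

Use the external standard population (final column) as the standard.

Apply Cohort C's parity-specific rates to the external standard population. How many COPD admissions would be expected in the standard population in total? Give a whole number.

168

Expected COPD admissions = Σ (standard pop × parity-specific rate ÷ 10,000)
= 8,900×3.08/10,000 + 6,600×8.78/10,000 + 11,500×24.38/10,000 + 11,300×61.21/10,000 + 8,600×72.26/10,000
= 2.74 + 5.79 + 28.04 + 69.17 + 62.14 = 167.88.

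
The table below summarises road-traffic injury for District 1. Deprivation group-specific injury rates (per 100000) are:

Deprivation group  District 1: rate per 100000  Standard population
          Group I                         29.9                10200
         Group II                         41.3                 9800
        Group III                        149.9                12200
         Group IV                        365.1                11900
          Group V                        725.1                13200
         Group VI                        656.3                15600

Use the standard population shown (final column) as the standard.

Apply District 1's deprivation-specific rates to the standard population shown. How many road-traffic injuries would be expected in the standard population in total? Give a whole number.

Expected road-traffic injuries = Σ (standard pop × deprivation-specific rate ÷ 100000)
= 10200×29.9/100000 + 9800×41.3/100000 + 12200×149.9/100000 + 11900×365.1/100000 + 13200×725.1/100000 + 15600×656.3/100000
= 3.05 + 4.05 + 18.29 + 43.45 + 95.71 + 102.38 = 266.93.

267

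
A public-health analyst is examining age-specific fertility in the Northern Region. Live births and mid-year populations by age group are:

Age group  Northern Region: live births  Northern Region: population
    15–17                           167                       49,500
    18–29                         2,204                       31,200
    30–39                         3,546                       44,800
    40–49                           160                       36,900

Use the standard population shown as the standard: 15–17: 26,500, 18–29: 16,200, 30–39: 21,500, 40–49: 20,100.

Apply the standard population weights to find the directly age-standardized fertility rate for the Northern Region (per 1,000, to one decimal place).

Age-specific rates per 1,000 for the Northern Region: 3.374, 70.641, 79.152, 4.336.
Standard total = 84,300; weights = 0.3144, 0.1922, 0.2550, 0.2384.
Standardized rate: 0.3144×3.374 + 0.1922×70.641 + 0.2550×79.152 + 0.2384×4.336 = 35.8565 per 1,000.

35.9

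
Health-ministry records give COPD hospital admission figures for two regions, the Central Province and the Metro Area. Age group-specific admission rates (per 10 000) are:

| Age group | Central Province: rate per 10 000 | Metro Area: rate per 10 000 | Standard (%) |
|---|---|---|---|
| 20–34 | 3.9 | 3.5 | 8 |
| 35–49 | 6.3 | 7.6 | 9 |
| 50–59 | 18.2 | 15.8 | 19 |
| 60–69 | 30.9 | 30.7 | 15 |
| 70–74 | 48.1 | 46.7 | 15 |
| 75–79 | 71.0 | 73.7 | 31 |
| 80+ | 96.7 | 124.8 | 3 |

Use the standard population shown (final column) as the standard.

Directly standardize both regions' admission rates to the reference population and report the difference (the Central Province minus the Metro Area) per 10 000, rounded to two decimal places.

Standard weights: 0.08, 0.09, 0.19, 0.15, 0.15, 0.31, 0.03.
The Central Province: 0.0800×3.9 + 0.0900×6.3 + 0.1900×18.2 + 0.1500×30.9 + 0.1500×48.1 + 0.3100×71.0 + 0.0300×96.7 = 41.0980 per 10 000.
The Metro Area: 0.0800×3.5 + 0.0900×7.6 + 0.1900×15.8 + 0.1500×30.7 + 0.1500×46.7 + 0.3100×73.7 + 0.0300×124.8 = 42.1670 per 10 000.
Difference = 41.0980 − 42.1670 = -1.0690.

-1.07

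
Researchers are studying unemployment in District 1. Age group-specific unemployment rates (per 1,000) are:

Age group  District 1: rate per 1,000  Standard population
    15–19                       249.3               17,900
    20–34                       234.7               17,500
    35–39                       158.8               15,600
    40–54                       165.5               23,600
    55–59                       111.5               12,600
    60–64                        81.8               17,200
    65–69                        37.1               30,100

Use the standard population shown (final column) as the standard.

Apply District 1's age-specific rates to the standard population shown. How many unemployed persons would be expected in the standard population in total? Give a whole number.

Expected unemployed persons = Σ (standard pop × age-specific rate ÷ 1,000)
= 17,900×249.3/1,000 + 17,500×234.7/1,000 + 15,600×158.8/1,000 + 23,600×165.5/1,000 + 12,600×111.5/1,000 + 17,200×81.8/1,000 + 30,100×37.1/1,000
= 4462.47 + 4107.25 + 2477.28 + 3905.80 + 1404.90 + 1406.96 + 1116.71 = 18881.37.

18881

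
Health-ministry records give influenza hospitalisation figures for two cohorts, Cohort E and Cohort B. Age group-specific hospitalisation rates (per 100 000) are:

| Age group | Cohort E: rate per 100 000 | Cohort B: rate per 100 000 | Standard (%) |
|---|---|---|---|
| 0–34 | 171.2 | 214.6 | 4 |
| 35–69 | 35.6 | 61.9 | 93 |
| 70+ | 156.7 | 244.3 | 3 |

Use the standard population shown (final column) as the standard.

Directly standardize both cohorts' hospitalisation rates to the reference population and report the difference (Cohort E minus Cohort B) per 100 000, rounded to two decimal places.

Standard weights: 0.04, 0.93, 0.03.
Cohort E: 0.0400×171.2 + 0.9300×35.6 + 0.0300×156.7 = 44.6570 per 100 000.
Cohort B: 0.0400×214.6 + 0.9300×61.9 + 0.0300×244.3 = 73.4800 per 100 000.
Difference = 44.6570 − 73.4800 = -28.8230.

-28.82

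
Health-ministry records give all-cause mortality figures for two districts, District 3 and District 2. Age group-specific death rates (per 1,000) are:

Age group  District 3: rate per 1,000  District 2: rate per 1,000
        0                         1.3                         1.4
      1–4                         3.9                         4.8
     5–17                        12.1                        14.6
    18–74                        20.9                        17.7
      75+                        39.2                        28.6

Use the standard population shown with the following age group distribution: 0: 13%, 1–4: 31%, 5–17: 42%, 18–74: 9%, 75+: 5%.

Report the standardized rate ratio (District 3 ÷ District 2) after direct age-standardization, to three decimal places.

Standard weights: 0.13, 0.31, 0.42, 0.09, 0.05.
District 3: 0.1300×1.3 + 0.3100×3.9 + 0.4200×12.1 + 0.0900×20.9 + 0.0500×39.2 = 10.3010 per 1,000.
District 2: 0.1300×1.4 + 0.3100×4.8 + 0.4200×14.6 + 0.0900×17.7 + 0.0500×28.6 = 10.8250 per 1,000.
Ratio = 10.3010 ÷ 10.8250 = 0.95159.

0.952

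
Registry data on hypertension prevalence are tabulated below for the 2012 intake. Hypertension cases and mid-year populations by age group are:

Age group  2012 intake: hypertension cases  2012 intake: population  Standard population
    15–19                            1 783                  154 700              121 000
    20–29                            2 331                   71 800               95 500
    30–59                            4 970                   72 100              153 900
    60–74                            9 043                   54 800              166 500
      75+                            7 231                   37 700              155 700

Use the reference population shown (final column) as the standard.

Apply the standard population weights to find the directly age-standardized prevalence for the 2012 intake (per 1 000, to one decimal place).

Age-specific rates per 1 000 for the 2012 intake: 11.526, 32.465, 68.932, 165.018, 191.804.
Standard total = 692 600; weights = 0.1747, 0.1379, 0.2222, 0.2404, 0.2248.
Standardized rate: 0.1747×11.526 + 0.1379×32.465 + 0.2222×68.932 + 0.2404×165.018 + 0.2248×191.804 = 104.5958 per 1 000.

104.6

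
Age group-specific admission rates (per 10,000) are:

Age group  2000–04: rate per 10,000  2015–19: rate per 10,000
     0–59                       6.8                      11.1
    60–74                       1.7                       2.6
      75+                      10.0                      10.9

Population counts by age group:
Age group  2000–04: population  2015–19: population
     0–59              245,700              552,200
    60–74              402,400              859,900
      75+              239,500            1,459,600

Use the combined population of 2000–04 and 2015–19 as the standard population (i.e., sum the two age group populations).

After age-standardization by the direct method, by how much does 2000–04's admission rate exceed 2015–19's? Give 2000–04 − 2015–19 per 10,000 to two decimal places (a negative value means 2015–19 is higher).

-1.62

Combined standard total = 3,759,300; weights = 0.2122, 0.3358, 0.4520.
2000–04: 0.2122×6.8 + 0.3358×1.7 + 0.4520×10.0 = 6.5338 per 10,000.
2015–19: 0.2122×11.1 + 0.3358×2.6 + 0.4520×10.9 = 8.1555 per 10,000.
Difference = 6.5338 − 8.1555 = -1.6216.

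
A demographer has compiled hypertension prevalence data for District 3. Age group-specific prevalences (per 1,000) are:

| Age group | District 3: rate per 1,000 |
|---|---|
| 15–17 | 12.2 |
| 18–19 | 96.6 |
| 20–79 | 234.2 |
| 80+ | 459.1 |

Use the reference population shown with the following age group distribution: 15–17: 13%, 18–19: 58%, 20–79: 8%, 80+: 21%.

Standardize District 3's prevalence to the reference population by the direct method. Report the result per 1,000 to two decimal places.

172.76

Standard weights: 0.13, 0.58, 0.08, 0.21.
Standardized rate: 0.1300×12.2 + 0.5800×96.6 + 0.0800×234.2 + 0.2100×459.1 = 172.7610 per 1,000.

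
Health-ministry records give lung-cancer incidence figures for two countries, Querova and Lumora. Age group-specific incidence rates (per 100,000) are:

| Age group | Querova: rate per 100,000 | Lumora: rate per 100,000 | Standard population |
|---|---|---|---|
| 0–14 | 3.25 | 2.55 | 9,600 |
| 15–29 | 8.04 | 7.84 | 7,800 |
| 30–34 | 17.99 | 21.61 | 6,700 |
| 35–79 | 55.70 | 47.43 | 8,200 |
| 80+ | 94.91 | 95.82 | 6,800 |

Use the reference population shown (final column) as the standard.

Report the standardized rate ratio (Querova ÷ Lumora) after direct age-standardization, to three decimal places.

1.036

Standard total = 39,100; weights = 0.2455, 0.1995, 0.1714, 0.2097, 0.1739.
Querova: 0.2455×3.25 + 0.1995×8.04 + 0.1714×17.99 + 0.2097×55.70 + 0.1739×94.91 = 33.6719 per 100,000.
Lumora: 0.2455×2.55 + 0.1995×7.84 + 0.1714×21.61 + 0.2097×47.43 + 0.1739×95.82 = 32.5044 per 100,000.
Ratio = 33.6719 ÷ 32.5044 = 1.03592.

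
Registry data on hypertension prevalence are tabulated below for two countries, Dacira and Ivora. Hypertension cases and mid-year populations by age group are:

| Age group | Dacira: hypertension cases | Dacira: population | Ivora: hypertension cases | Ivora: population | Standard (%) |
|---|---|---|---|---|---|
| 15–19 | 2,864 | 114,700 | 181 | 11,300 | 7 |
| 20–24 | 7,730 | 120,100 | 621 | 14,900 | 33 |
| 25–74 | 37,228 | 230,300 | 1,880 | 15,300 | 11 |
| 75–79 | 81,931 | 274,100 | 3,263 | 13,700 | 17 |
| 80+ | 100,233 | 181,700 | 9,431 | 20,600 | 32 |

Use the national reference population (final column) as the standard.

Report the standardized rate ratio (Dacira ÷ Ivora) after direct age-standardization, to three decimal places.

1.245

Age-specific rates per 1,000 for Dacira: 24.969, 64.363, 161.650, 298.909, 551.640.
For Ivora: 16.018, 41.678, 122.876, 238.175, 457.816.
Standard weights: 0.07, 0.33, 0.11, 0.17, 0.32.
Dacira: 0.0700×24.969 + 0.3300×64.363 + 0.1100×161.650 + 0.1700×298.909 + 0.3200×551.640 = 268.1085 per 1,000.
Ivora: 0.0700×16.018 + 0.3300×41.678 + 0.1100×122.876 + 0.1700×238.175 + 0.3200×457.816 = 215.3820 per 1,000.
Ratio = 268.1085 ÷ 215.3820 = 1.24480.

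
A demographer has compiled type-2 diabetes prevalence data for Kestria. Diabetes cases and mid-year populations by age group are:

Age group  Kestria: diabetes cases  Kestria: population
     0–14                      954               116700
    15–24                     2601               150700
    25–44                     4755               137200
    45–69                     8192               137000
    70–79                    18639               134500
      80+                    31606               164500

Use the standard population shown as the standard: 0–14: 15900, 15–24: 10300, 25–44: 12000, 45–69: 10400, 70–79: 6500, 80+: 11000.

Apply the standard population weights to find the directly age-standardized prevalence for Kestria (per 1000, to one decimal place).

Age-specific rates per 1000 for Kestria: 8.175, 17.259, 34.657, 59.796, 138.580, 192.134.
Standard total = 66100; weights = 0.2405, 0.1558, 0.1815, 0.1573, 0.0983, 0.1664.
Standardized rate: 0.2405×8.175 + 0.1558×17.259 + 0.1815×34.657 + 0.1573×59.796 + 0.0983×138.580 + 0.1664×192.134 = 65.9570 per 1000.

66.0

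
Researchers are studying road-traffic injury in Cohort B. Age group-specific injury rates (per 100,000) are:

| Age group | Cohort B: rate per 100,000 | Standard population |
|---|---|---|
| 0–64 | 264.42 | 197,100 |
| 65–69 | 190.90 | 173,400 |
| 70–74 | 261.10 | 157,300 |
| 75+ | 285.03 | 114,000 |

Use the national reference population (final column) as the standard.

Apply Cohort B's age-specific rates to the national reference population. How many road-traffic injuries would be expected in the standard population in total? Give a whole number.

1588

Expected road-traffic injuries = Σ (standard pop × age-specific rate ÷ 100,000)
= 197,100×264.42/100,000 + 173,400×190.90/100,000 + 157,300×261.10/100,000 + 114,000×285.03/100,000
= 521.17 + 331.02 + 410.71 + 324.93 = 1587.84.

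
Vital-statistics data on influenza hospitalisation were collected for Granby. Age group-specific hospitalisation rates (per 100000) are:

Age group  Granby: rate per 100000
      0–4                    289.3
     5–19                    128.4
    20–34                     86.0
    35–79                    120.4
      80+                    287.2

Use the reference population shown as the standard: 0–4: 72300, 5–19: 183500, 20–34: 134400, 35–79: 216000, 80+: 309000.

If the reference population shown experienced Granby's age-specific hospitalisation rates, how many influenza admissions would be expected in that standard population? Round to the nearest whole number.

1708

Expected influenza admissions = Σ (standard pop × age-specific rate ÷ 100000)
= 72300×289.3/100000 + 183500×128.4/100000 + 134400×86.0/100000 + 216000×120.4/100000 + 309000×287.2/100000
= 209.16 + 235.61 + 115.58 + 260.06 + 887.45 = 1707.87.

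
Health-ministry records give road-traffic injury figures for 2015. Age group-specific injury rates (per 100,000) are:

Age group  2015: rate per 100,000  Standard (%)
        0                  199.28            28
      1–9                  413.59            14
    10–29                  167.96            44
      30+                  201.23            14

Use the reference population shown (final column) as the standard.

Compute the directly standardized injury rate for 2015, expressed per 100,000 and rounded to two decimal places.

215.78

Standard weights: 0.28, 0.14, 0.44, 0.14.
Standardized rate: 0.2800×199.28 + 0.1400×413.59 + 0.4400×167.96 + 0.1400×201.23 = 215.7756 per 100,000.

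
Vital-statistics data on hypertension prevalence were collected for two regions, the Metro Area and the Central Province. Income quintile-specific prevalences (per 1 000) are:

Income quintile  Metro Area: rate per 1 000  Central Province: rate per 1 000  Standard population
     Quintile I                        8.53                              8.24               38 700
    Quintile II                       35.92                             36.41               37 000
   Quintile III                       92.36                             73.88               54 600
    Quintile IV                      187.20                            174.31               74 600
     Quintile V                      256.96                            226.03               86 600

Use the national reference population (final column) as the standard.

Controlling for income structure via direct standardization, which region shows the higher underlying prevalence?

Standard total = 291 500; weights = 0.1328, 0.1269, 0.1873, 0.2559, 0.2971.
The Metro Area: 0.1328×8.53 + 0.1269×35.92 + 0.1873×92.36 + 0.2559×187.20 + 0.2971×256.96 = 147.2380 per 1 000.
The Central Province: 0.1328×8.24 + 0.1269×36.41 + 0.1873×73.88 + 0.2559×174.31 + 0.2971×226.03 = 131.3126 per 1 000.

Metro Area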